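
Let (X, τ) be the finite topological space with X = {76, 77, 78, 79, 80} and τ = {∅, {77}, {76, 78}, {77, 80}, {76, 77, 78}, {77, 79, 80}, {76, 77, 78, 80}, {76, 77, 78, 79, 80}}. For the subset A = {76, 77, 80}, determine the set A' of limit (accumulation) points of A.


A' = {78, 79, 80}

For each x ∈ X, list the open sets U ∈ τ with x ∈ U, then check whether U ∩ (A ∖ {x}) ≠ ∅ for every such U.
  x = 76: open {76, 78} ∋ x has {76, 78} ∩ (A ∖ {76}) = ∅, so x is NOT a limit point.
  x = 77: open {77} ∋ x has {77} ∩ (A ∖ {77}) = ∅, so x is NOT a limit point.
  x = 78: opens ∋ x are {76, 78}, {76, 77, 78}, {76, 77, 78, 80}, {76, 77, 78, 79, 80}; each meets A ∖ {78}, so x IS a limit point.
  x = 79: opens ∋ x are {77, 79, 80}, {76, 77, 78, 79, 80}; each meets A ∖ {79}, so x IS a limit point.
  x = 80: opens ∋ x are {77, 80}, {77, 79, 80}, {76, 77, 78, 80}, {76, 77, 78, 79, 80}; each meets A ∖ {80}, so x IS a limit point.
Collecting: A' = {78, 79, 80}.


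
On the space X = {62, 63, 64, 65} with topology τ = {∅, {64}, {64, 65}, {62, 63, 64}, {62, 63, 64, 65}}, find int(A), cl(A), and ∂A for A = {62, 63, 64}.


int(A) = {62, 63, 64}, cl(A) = {62, 63, 64, 65}, ∂A = {65}.

Closed sets in (X, τ) are complements of opens:
  closed(X, τ) = {∅, {65}, {62, 63}, {62, 63, 65}, {62, 63, 64, 65}}.
int(A) = ⋃ {U ∈ τ : U ⊆ A}. Opens contained in A: ∅, {64}, {62, 63, 64}.
Taking the union of these: int(A) = {62, 63, 64}.
cl(A) = ⋂ {C closed : A ⊆ C}. Closed sets containing A: {62, 63, 64, 65}.
Intersecting these: cl(A) = {62, 63, 64, 65}.
∂A = cl(A) ∖ int(A) = {62, 63, 64, 65} ∖ {62, 63, 64} = {65}.


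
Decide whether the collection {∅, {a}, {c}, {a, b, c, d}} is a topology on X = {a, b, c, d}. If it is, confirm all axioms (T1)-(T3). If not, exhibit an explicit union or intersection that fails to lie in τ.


τ is NOT a topology on X.

Axiom (T1): ∅ ∈ τ? Yes; X ∈ τ? Yes.
Axiom (T2/T3): check pairwise unions and intersections of members of τ.
Counterexample for (T2): {a} ∪ {c} = {a, c} ∉ τ. Therefore τ is NOT a topology.


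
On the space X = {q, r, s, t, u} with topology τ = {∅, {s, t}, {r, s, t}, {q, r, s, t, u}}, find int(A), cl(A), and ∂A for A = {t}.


int(A) = ∅, cl(A) = {q, r, s, t, u}, ∂A = {q, r, s, t, u}.

Closed sets in (X, τ) are complements of opens:
  closed(X, τ) = {∅, {q, u}, {q, r, u}, {q, r, s, t, u}}.
int(A) = ⋃ {U ∈ τ : U ⊆ A}. Opens contained in A: ∅.
Taking the union of these: int(A) = ∅.
cl(A) = ⋂ {C closed : A ⊆ C}. Closed sets containing A: {q, r, s, t, u}.
Intersecting these: cl(A) = {q, r, s, t, u}.
∂A = cl(A) ∖ int(A) = {q, r, s, t, u} ∖ ∅ = {q, r, s, t, u}.


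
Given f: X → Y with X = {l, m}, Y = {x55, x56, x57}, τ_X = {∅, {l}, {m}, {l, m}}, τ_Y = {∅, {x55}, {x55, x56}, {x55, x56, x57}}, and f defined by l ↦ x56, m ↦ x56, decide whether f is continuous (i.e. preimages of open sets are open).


f IS continuous.

Compute f^{-1}(U) for each U ∈ τ_Y:
  U = ∅: f^{-1}(U) = ∅ ∈ τ_X ✓.
  U = {x55}: f^{-1}(U) = ∅ ∈ τ_X ✓.
  U = {x55, x56}: f^{-1}(U) = {l, m} ∈ τ_X ✓.
  U = {x55, x56, x57}: f^{-1}(U) = {l, m} ∈ τ_X ✓.
Every preimage lies in τ_X, so f IS continuous.


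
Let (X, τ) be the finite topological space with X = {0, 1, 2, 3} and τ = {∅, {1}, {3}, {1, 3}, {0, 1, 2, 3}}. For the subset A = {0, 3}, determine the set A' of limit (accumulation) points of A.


A' = {0, 2}

For each x ∈ X, list the open sets U ∈ τ with x ∈ U, then check whether U ∩ (A ∖ {x}) ≠ ∅ for every such U.
  x = 0: opens ∋ x are {0, 1, 2, 3}; each meets A ∖ {0}, so x IS a limit point.
  x = 1: open {1} ∋ x has {1} ∩ (A ∖ {1}) = ∅, so x is NOT a limit point.
  x = 2: opens ∋ x are {0, 1, 2, 3}; each meets A ∖ {2}, so x IS a limit point.
  x = 3: open {3} ∋ x has {3} ∩ (A ∖ {3}) = ∅, so x is NOT a limit point.
Collecting: A' = {0, 2}.


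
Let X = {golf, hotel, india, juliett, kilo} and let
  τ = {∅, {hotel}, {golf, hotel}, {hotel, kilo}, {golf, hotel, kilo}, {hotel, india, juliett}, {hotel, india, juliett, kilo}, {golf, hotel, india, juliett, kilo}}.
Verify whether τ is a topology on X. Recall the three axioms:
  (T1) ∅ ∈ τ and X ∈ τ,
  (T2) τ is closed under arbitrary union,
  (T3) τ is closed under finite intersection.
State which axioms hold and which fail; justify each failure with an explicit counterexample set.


τ is NOT a topology on X.

Axiom (T1): ∅ ∈ τ? Yes; X ∈ τ? Yes.
Axiom (T2/T3): check pairwise unions and intersections of members of τ.
Counterexample for (T2): {golf, hotel} ∪ {hotel, india, juliett} = {golf, hotel, india, juliett} ∉ τ. Therefore τ is NOT a topology.


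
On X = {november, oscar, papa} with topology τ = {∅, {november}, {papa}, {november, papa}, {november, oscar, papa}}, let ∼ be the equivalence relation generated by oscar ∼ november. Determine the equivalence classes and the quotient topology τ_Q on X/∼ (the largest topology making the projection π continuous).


X/∼ = {[november=oscar], [papa]}; |τ_Q| = 3.

Equivalence classes: [november=oscar], [papa].
Quotient map π: X → X/∼ sends november ↦ [november=oscar], oscar ↦ [november=oscar], papa ↦ [papa].
For each subset V ⊆ X/∼, compute π^{-1}(V) ⊆ X and check whether π^{-1}(V) ∈ τ. V is open in τ_Q iff π^{-1}(V) ∈ τ.
  V = {}: π^{-1}(V) = ∅ ∈ τ ✓.
  V = {[november=oscar]}: π^{-1}(V) = {november, oscar} ∉ τ ✗.
  V = {[papa]}: π^{-1}(V) = {papa} ∈ τ ✓.
  V = {[november=oscar], [papa]}: π^{-1}(V) = {november, oscar, papa} ∈ τ ✓.
Open sets in the quotient: τ_Q = {{}, {[papa]}, {[november=oscar], [papa]}} (3 elements).


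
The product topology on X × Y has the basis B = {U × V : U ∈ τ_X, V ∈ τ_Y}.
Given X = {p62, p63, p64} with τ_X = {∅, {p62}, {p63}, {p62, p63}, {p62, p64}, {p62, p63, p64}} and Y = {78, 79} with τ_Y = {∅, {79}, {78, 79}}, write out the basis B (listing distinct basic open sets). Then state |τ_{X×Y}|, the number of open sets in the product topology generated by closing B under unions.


Basis B = {∅ × ∅, {p62} × {79}, {p63} × {79}, {p62} × {78, 79}, {p62, p63} × {79}, {p62, p64} × {79}, {p63} × {78, 79}, {p62, p63, p64} × {79}, {p62, p63} × {78, 79}, {p62, p64} × {78, 79}, {p62, p63, p64} × {78, 79}}; |τ_{X×Y}| = 18.

Enumerate products U × V with U ∈ τ_X, V ∈ τ_Y (deduplicated):
  ∅ × ∅ = {} (∅)
  {p62} × {79} = {(p62,79)}
  {p63} × {79} = {(p63,79)}
  {p62} × {78, 79} = {(p62,78), (p62,79)}
  {p62, p63} × {79} = {(p62,79), (p63,79)}
  {p62, p64} × {79} = {(p62,79), (p64,79)}
  {p63} × {78, 79} = {(p63,78), (p63,79)}
  {p62, p63, p64} × {79} = {(p62,79), (p63,79), (p64,79)}
  {p62, p63} × {78, 79} = {(p62,78), (p62,79), (p63,78), (p63,79)}
  {p62, p64} × {78, 79} = {(p62,78), (p62,79), (p64,78), (p64,79)}
  {p62, p63, p64} × {78, 79} = {(p62,78), (p62,79), (p63,78), (p63,79), (p64,78), (p64,79)}
These 11 distinct sets form the basis B.
Close under arbitrary unions to get τ_{X×Y}; counting gives |τ_{X×Y}| = 18.


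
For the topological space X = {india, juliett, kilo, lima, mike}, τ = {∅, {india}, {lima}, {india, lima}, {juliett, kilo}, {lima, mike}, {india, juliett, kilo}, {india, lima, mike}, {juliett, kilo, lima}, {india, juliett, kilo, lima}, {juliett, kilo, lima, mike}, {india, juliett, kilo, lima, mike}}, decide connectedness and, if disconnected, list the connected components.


(X, τ) is disconnected; components = [{india}, {juliett, kilo}, {lima, mike}].

Find clopen sets (U ∈ τ with X ∖ U ∈ τ):
  U = ∅, X ∖ U = {india, juliett, kilo, lima, mike} — both open, so U is clopen.
  U = {india}, X ∖ U = {juliett, kilo, lima, mike} — both open, so U is clopen.
  U = {juliett, kilo}, X ∖ U = {india, lima, mike} — both open, so U is clopen.
  U = {lima, mike}, X ∖ U = {india, juliett, kilo} — both open, so U is clopen.
  U = {india, juliett, kilo}, X ∖ U = {lima, mike} — both open, so U is clopen.
  U = {india, lima, mike}, X ∖ U = {juliett, kilo} — both open, so U is clopen.
  U = {juliett, kilo, lima, mike}, X ∖ U = {india} — both open, so U is clopen.
  U = {india, juliett, kilo, lima, mike}, X ∖ U = ∅ — both open, so U is clopen.
Nontrivial clopen(s) exist: e.g. {lima, mike}. So (X, τ) is disconnected.
Compute connected components by grouping points that agree on all clopens:
  component: {india}
  component: {juliett, kilo}
  component: {lima, mike}


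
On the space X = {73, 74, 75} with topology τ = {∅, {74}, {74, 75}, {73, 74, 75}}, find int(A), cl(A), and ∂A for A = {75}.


int(A) = ∅, cl(A) = {73, 75}, ∂A = {73, 75}.

Closed sets in (X, τ) are complements of opens:
  closed(X, τ) = {∅, {73}, {73, 75}, {73, 74, 75}}.
int(A) = ⋃ {U ∈ τ : U ⊆ A}. Opens contained in A: ∅.
Taking the union of these: int(A) = ∅.
cl(A) = ⋂ {C closed : A ⊆ C}. Closed sets containing A: {73, 75}, {73, 74, 75}.
Intersecting these: cl(A) = {73, 75}.
∂A = cl(A) ∖ int(A) = {73, 75} ∖ ∅ = {73, 75}.


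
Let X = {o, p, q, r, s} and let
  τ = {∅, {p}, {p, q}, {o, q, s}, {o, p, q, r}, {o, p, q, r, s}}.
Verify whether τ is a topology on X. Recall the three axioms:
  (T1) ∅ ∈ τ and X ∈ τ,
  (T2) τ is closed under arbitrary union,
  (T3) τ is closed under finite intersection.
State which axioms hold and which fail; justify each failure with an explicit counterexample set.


τ is NOT a topology on X.

Axiom (T1): ∅ ∈ τ? Yes; X ∈ τ? Yes.
Axiom (T2/T3): check pairwise unions and intersections of members of τ.
Counterexample for (T2): {p} ∪ {o, q, s} = {o, p, q, s} ∉ τ. Therefore τ is NOT a topology.


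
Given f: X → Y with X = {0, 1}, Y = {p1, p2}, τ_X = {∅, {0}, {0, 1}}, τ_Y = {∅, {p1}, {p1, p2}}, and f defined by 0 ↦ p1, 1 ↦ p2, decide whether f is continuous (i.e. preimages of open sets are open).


f IS continuous.

Compute f^{-1}(U) for each U ∈ τ_Y:
  U = ∅: f^{-1}(U) = ∅ ∈ τ_X ✓.
  U = {p1}: f^{-1}(U) = {0} ∈ τ_X ✓.
  U = {p1, p2}: f^{-1}(U) = {0, 1} ∈ τ_X ✓.
Every preimage lies in τ_X, so f IS continuous.


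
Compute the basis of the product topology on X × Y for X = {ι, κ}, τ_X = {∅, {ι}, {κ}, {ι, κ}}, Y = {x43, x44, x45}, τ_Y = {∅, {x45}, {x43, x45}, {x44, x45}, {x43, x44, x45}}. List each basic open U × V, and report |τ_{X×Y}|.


Basis B = {∅ × ∅, {ι} × {x45}, {κ} × {x45}, {ι} × {x43, x45}, {ι} × {x44, x45}, {ι, κ} × {x45}, {κ} × {x43, x45}, {κ} × {x44, x45}, {ι} × {x43, x44, x45}, {κ} × {x43, x44, x45}, {ι, κ} × {x43, x45}, {ι, κ} × {x44, x45}, {ι, κ} × {x43, x44, x45}}; |τ_{X×Y}| = 25.

Enumerate products U × V with U ∈ τ_X, V ∈ τ_Y (deduplicated):
  ∅ × ∅ = {} (∅)
  {ι} × {x45} = {(ι,x45)}
  {κ} × {x45} = {(κ,x45)}
  {ι} × {x43, x45} = {(ι,x43), (ι,x45)}
  {ι} × {x44, x45} = {(ι,x44), (ι,x45)}
  {ι, κ} × {x45} = {(ι,x45), (κ,x45)}
  {κ} × {x43, x45} = {(κ,x43), (κ,x45)}
  {κ} × {x44, x45} = {(κ,x44), (κ,x45)}
  {ι} × {x43, x44, x45} = {(ι,x43), (ι,x44), (ι,x45)}
  {κ} × {x43, x44, x45} = {(κ,x43), (κ,x44), (κ,x45)}
  {ι, κ} × {x43, x45} = {(ι,x43), (ι,x45), (κ,x43), (κ,x45)}
  {ι, κ} × {x44, x45} = {(ι,x44), (ι,x45), (κ,x44), (κ,x45)}
  {ι, κ} × {x43, x44, x45} = {(ι,x43), (ι,x44), (ι,x45), (κ,x43), (κ,x44), (κ,x45)}
These 13 distinct sets form the basis B.
Close under arbitrary unions to get τ_{X×Y}; counting gives |τ_{X×Y}| = 25.


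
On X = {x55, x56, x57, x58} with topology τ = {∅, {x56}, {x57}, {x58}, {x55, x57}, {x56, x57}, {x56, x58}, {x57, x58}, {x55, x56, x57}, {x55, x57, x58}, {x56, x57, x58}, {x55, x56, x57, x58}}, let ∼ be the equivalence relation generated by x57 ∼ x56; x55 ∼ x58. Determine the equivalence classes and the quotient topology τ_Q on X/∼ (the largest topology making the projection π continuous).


X/∼ = {[x55=x58], [x56=x57]}; |τ_Q| = 3.

Equivalence classes: [x55=x58], [x56=x57].
Quotient map π: X → X/∼ sends x55 ↦ [x55=x58], x56 ↦ [x56=x57], x57 ↦ [x56=x57], x58 ↦ [x55=x58].
For each subset V ⊆ X/∼, compute π^{-1}(V) ⊆ X and check whether π^{-1}(V) ∈ τ. V is open in τ_Q iff π^{-1}(V) ∈ τ.
  V = {}: π^{-1}(V) = ∅ ∈ τ ✓.
  V = {[x55=x58]}: π^{-1}(V) = {x55, x58} ∉ τ ✗.
  V = {[x56=x57]}: π^{-1}(V) = {x56, x57} ∈ τ ✓.
  V = {[x55=x58], [x56=x57]}: π^{-1}(V) = {x55, x56, x57, x58} ∈ τ ✓.
Open sets in the quotient: τ_Q = {{}, {[x56=x57]}, {[x55=x58], [x56=x57]}} (3 elements).


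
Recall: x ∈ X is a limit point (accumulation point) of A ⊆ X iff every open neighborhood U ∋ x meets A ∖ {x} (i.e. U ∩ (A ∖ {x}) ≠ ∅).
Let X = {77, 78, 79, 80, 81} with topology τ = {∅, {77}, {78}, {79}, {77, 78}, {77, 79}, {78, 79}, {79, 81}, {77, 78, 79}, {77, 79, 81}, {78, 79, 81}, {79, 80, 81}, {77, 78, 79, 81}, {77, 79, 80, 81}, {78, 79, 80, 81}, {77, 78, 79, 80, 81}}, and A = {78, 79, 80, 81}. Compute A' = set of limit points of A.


A' = {80, 81}

For each x ∈ X, list the open sets U ∈ τ with x ∈ U, then check whether U ∩ (A ∖ {x}) ≠ ∅ for every such U.
  x = 77: open {77} ∋ x has {77} ∩ (A ∖ {77}) = ∅, so x is NOT a limit point.
  x = 78: open {78} ∋ x has {78} ∩ (A ∖ {78}) = ∅, so x is NOT a limit point.
  x = 79: open {79} ∋ x has {79} ∩ (A ∖ {79}) = ∅, so x is NOT a limit point.
  x = 80: opens ∋ x are {79, 80, 81}, {77, 79, 80, 81}, {78, 79, 80, 81}, {77, 78, 79, 80, 81}; each meets A ∖ {80}, so x IS a limit point.
  x = 81: opens ∋ x are {79, 81}, {77, 79, 81}, {78, 79, 81}, {79, 80, 81}, {77, 78, 79, 81}, {77, 79, 80, 81}, {78, 79, 80, 81}, {77, 78, 79, 80, 81}; each meets A ∖ {81}, so x IS a limit point.
Collecting: A' = {80, 81}.


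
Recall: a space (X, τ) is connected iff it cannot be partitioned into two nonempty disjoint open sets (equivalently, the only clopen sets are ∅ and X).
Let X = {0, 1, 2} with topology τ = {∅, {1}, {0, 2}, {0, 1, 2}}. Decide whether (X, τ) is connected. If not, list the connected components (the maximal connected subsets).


(X, τ) is disconnected; components = [{1}, {0, 2}].

Find clopen sets (U ∈ τ with X ∖ U ∈ τ):
  U = ∅, X ∖ U = {0, 1, 2} — both open, so U is clopen.
  U = {1}, X ∖ U = {0, 2} — both open, so U is clopen.
  U = {0, 2}, X ∖ U = {1} — both open, so U is clopen.
  U = {0, 1, 2}, X ∖ U = ∅ — both open, so U is clopen.
Nontrivial clopen(s) exist: e.g. {1}. So (X, τ) is disconnected.
Compute connected components by grouping points that agree on all clopens:
  component: {1}
  component: {0, 2}


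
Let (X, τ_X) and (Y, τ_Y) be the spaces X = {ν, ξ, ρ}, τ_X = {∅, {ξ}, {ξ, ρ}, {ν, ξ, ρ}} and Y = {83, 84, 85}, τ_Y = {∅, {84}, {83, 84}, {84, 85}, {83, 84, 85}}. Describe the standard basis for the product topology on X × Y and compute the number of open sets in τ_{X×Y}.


Basis B = {∅ × ∅, {ξ} × {84}, {ξ} × {83, 84}, {ξ} × {84, 85}, {ξ, ρ} × {84}, {ν, ξ, ρ} × {84}, {ξ} × {83, 84, 85}, {ξ, ρ} × {83, 84}, {ξ, ρ} × {84, 85}, {ν, ξ, ρ} × {83, 84}, {ν, ξ, ρ} × {84, 85}, {ξ, ρ} × {83, 84, 85}, {ν, ξ, ρ} × {83, 84, 85}}; |τ_{X×Y}| = 30.

Enumerate products U × V with U ∈ τ_X, V ∈ τ_Y (deduplicated):
  ∅ × ∅ = {} (∅)
  {ξ} × {84} = {(ξ,84)}
  {ξ} × {83, 84} = {(ξ,83), (ξ,84)}
  {ξ} × {84, 85} = {(ξ,84), (ξ,85)}
  {ξ, ρ} × {84} = {(ξ,84), (ρ,84)}
  {ν, ξ, ρ} × {84} = {(ν,84), (ξ,84), (ρ,84)}
  {ξ} × {83, 84, 85} = {(ξ,83), (ξ,84), (ξ,85)}
  {ξ, ρ} × {83, 84} = {(ξ,83), (ξ,84), (ρ,83), (ρ,84)}
  {ξ, ρ} × {84, 85} = {(ξ,84), (ξ,85), (ρ,84), (ρ,85)}
  {ν, ξ, ρ} × {83, 84} = {(ν,83), (ν,84), (ξ,83), (ξ,84), (ρ,83), (ρ,84)}
  {ν, ξ, ρ} × {84, 85} = {(ν,84), (ν,85), (ξ,84), (ξ,85), (ρ,84), (ρ,85)}
  {ξ, ρ} × {83, 84, 85} = {(ξ,83), (ξ,84), (ξ,85), (ρ,83), (ρ,84), (ρ,85)}
  {ν, ξ, ρ} × {83, 84, 85} = {(ν,83), (ν,84), (ν,85), (ξ,83), (ξ,84), (ξ,85), (ρ,83), (ρ,84), (ρ,85)}
These 13 distinct sets form the basis B.
Close under arbitrary unions to get τ_{X×Y}; counting gives |τ_{X×Y}| = 30.


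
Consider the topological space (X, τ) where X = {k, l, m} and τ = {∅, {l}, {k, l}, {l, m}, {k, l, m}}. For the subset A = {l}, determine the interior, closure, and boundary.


int(A) = {l}, cl(A) = {k, l, m}, ∂A = {k, m}.

Closed sets in (X, τ) are complements of opens:
  closed(X, τ) = {∅, {k}, {m}, {k, m}, {k, l, m}}.
int(A) = ⋃ {U ∈ τ : U ⊆ A}. Opens contained in A: ∅, {l}.
Taking the union of these: int(A) = {l}.
cl(A) = ⋂ {C closed : A ⊆ C}. Closed sets containing A: {k, l, m}.
Intersecting these: cl(A) = {k, l, m}.
∂A = cl(A) ∖ int(A) = {k, l, m} ∖ {l} = {k, m}.


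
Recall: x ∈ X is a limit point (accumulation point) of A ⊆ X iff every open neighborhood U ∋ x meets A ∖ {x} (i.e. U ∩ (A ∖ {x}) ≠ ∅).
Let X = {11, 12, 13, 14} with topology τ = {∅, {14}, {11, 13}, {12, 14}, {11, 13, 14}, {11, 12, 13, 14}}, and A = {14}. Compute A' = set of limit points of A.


A' = {12}

For each x ∈ X, list the open sets U ∈ τ with x ∈ U, then check whether U ∩ (A ∖ {x}) ≠ ∅ for every such U.
  x = 11: open {11, 13} ∋ x has {11, 13} ∩ (A ∖ {11}) = ∅, so x is NOT a limit point.
  x = 12: opens ∋ x are {12, 14}, {11, 12, 13, 14}; each meets A ∖ {12}, so x IS a limit point.
  x = 13: open {11, 13} ∋ x has {11, 13} ∩ (A ∖ {13}) = ∅, so x is NOT a limit point.
  x = 14: open {14} ∋ x has {14} ∩ (A ∖ {14}) = ∅, so x is NOT a limit point.
Collecting: A' = {12}.


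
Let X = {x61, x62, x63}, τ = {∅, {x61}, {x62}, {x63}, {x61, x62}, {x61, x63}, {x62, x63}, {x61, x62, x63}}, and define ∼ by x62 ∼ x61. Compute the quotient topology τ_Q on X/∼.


X/∼ = {[x61=x62], [x63]}; |τ_Q| = 4.

Equivalence classes: [x61=x62], [x63].
Quotient map π: X → X/∼ sends x61 ↦ [x61=x62], x62 ↦ [x61=x62], x63 ↦ [x63].
For each subset V ⊆ X/∼, compute π^{-1}(V) ⊆ X and check whether π^{-1}(V) ∈ τ. V is open in τ_Q iff π^{-1}(V) ∈ τ.
  V = {}: π^{-1}(V) = ∅ ∈ τ ✓.
  V = {[x61=x62]}: π^{-1}(V) = {x61, x62} ∈ τ ✓.
  V = {[x63]}: π^{-1}(V) = {x63} ∈ τ ✓.
  V = {[x61=x62], [x63]}: π^{-1}(V) = {x61, x62, x63} ∈ τ ✓.
Open sets in the quotient: τ_Q = {{}, {[x61=x62]}, {[x63]}, {[x61=x62], [x63]}} (4 elements).


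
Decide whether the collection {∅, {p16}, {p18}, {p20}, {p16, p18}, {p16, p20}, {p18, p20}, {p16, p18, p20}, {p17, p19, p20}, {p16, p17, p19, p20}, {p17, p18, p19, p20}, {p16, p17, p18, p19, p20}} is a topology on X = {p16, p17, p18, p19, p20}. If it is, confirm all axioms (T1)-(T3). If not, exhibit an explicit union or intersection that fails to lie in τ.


τ IS a topology on X.

Axiom (T1): ∅ ∈ τ? Yes; X ∈ τ? Yes.
Axiom (T2/T3): check pairwise unions and intersections of members of τ.
All pairwise intersections and unions checked — each lies in τ. Therefore τ satisfies (T1), (T2), (T3): it IS a topology on X.


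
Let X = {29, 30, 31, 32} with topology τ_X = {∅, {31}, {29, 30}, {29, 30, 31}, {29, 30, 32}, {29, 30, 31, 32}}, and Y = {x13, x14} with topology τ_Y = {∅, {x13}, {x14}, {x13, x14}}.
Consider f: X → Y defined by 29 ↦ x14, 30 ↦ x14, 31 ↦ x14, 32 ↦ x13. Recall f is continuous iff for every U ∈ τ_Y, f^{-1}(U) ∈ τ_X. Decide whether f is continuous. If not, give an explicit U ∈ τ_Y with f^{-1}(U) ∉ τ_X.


f is NOT continuous.

Compute f^{-1}(U) for each U ∈ τ_Y:
  U = ∅: f^{-1}(U) = ∅ ∈ τ_X ✓.
  U = {x13}: f^{-1}(U) = {32} ∉ τ_X ✗.
  U = {x14}: f^{-1}(U) = {29, 30, 31} ∈ τ_X ✓.
  U = {x13, x14}: f^{-1}(U) = {29, 30, 31, 32} ∈ τ_X ✓.
Found U = {x13} with f^{-1}(U) = {32} not in τ_X. Therefore f is NOT continuous.


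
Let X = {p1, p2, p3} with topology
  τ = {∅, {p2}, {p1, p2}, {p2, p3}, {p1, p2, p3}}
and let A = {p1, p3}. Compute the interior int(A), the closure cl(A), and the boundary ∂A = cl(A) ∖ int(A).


int(A) = ∅, cl(A) = {p1, p3}, ∂A = {p1, p3}.

Closed sets in (X, τ) are complements of opens:
  closed(X, τ) = {∅, {p1}, {p3}, {p1, p3}, {p1, p2, p3}}.
int(A) = ⋃ {U ∈ τ : U ⊆ A}. Opens contained in A: ∅.
Taking the union of these: int(A) = ∅.
cl(A) = ⋂ {C closed : A ⊆ C}. Closed sets containing A: {p1, p3}, {p1, p2, p3}.
Intersecting these: cl(A) = {p1, p3}.
∂A = cl(A) ∖ int(A) = {p1, p3} ∖ ∅ = {p1, p3}.


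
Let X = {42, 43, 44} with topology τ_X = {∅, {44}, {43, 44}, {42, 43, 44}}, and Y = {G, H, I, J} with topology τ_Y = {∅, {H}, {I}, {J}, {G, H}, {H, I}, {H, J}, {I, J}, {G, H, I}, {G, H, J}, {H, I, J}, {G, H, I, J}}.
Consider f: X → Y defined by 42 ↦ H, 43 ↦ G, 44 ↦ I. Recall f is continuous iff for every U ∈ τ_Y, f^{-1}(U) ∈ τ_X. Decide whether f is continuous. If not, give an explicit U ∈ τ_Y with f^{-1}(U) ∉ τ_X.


f is NOT continuous.

Compute f^{-1}(U) for each U ∈ τ_Y:
  U = ∅: f^{-1}(U) = ∅ ∈ τ_X ✓.
  U = {H}: f^{-1}(U) = {42} ∉ τ_X ✗.
  U = {I}: f^{-1}(U) = {44} ∈ τ_X ✓.
  U = {J}: f^{-1}(U) = ∅ ∈ τ_X ✓.
  U = {G, H}: f^{-1}(U) = {42, 43} ∉ τ_X ✗.
  U = {H, I}: f^{-1}(U) = {42, 44} ∉ τ_X ✗.
  U = {H, J}: f^{-1}(U) = {42} ∉ τ_X ✗.
  U = {I, J}: f^{-1}(U) = {44} ∈ τ_X ✓.
  U = {G, H, I}: f^{-1}(U) = {42, 43, 44} ∈ τ_X ✓.
  U = {G, H, J}: f^{-1}(U) = {42, 43} ∉ τ_X ✗.
  U = {H, I, J}: f^{-1}(U) = {42, 44} ∉ τ_X ✗.
  U = {G, H, I, J}: f^{-1}(U) = {42, 43, 44} ∈ τ_X ✓.
Found U = {H} with f^{-1}(U) = {42} not in τ_X. Therefore f is NOT continuous.


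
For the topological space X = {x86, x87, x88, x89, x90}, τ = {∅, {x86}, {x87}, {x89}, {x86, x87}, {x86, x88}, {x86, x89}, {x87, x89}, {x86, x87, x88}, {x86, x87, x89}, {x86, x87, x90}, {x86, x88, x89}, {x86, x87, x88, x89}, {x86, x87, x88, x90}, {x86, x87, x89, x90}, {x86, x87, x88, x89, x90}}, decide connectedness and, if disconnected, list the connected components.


(X, τ) is disconnected; components = [{x89}, {x86, x87, x88, x90}].

Find clopen sets (U ∈ τ with X ∖ U ∈ τ):
  U = ∅, X ∖ U = {x86, x87, x88, x89, x90} — both open, so U is clopen.
  U = {x89}, X ∖ U = {x86, x87, x88, x90} — both open, so U is clopen.
  U = {x86, x87, x88, x90}, X ∖ U = {x89} — both open, so U is clopen.
  U = {x86, x87, x88, x89, x90}, X ∖ U = ∅ — both open, so U is clopen.
Nontrivial clopen(s) exist: e.g. {x89}. So (X, τ) is disconnected.
Compute connected components by grouping points that agree on all clopens:
  component: {x89}
  component: {x86, x87, x88, x90}


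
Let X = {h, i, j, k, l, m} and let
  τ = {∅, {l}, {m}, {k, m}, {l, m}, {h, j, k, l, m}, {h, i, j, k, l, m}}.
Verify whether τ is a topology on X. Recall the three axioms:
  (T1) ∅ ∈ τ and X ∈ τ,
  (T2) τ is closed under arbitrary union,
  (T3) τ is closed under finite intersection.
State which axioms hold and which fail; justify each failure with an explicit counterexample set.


τ is NOT a topology on X.

Axiom (T1): ∅ ∈ τ? Yes; X ∈ τ? Yes.
Axiom (T2/T3): check pairwise unions and intersections of members of τ.
Counterexample for (T2): {l} ∪ {k, m} = {k, l, m} ∉ τ. Therefore τ is NOT a topology.


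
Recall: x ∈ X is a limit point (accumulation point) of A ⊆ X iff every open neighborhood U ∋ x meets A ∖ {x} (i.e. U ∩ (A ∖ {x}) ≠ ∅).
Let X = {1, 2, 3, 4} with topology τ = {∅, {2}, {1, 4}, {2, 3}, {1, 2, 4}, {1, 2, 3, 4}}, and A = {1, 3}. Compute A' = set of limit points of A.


A' = {4}

For each x ∈ X, list the open sets U ∈ τ with x ∈ U, then check whether U ∩ (A ∖ {x}) ≠ ∅ for every such U.
  x = 1: open {1, 4} ∋ x has {1, 4} ∩ (A ∖ {1}) = ∅, so x is NOT a limit point.
  x = 2: open {2} ∋ x has {2} ∩ (A ∖ {2}) = ∅, so x is NOT a limit point.
  x = 3: open {2, 3} ∋ x has {2, 3} ∩ (A ∖ {3}) = ∅, so x is NOT a limit point.
  x = 4: opens ∋ x are {1, 4}, {1, 2, 4}, {1, 2, 3, 4}; each meets A ∖ {4}, so x IS a limit point.
Collecting: A' = {4}.


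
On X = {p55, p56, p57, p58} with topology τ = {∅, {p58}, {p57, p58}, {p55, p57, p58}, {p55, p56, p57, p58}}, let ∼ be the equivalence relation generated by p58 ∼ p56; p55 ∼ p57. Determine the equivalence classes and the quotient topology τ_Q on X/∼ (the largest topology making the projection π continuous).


X/∼ = {[p55=p57], [p56=p58]}; |τ_Q| = 2.

Equivalence classes: [p55=p57], [p56=p58].
Quotient map π: X → X/∼ sends p55 ↦ [p55=p57], p56 ↦ [p56=p58], p57 ↦ [p55=p57], p58 ↦ [p56=p58].
For each subset V ⊆ X/∼, compute π^{-1}(V) ⊆ X and check whether π^{-1}(V) ∈ τ. V is open in τ_Q iff π^{-1}(V) ∈ τ.
  V = {}: π^{-1}(V) = ∅ ∈ τ ✓.
  V = {[p55=p57]}: π^{-1}(V) = {p55, p57} ∉ τ ✗.
  V = {[p56=p58]}: π^{-1}(V) = {p56, p58} ∉ τ ✗.
  V = {[p55=p57], [p56=p58]}: π^{-1}(V) = {p55, p56, p57, p58} ∈ τ ✓.
Open sets in the quotient: τ_Q = {{}, {[p55=p57], [p56=p58]}} (2 elements).


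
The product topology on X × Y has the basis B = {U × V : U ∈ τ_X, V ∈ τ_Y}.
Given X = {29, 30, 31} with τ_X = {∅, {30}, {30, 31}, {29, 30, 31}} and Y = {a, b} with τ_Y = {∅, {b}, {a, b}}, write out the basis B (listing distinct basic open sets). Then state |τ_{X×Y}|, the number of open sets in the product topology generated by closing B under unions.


Basis B = {∅ × ∅, {30} × {b}, {30} × {a, b}, {30, 31} × {b}, {29, 30, 31} × {b}, {30, 31} × {a, b}, {29, 30, 31} × {a, b}}; |τ_{X×Y}| = 10.

Enumerate products U × V with U ∈ τ_X, V ∈ τ_Y (deduplicated):
  ∅ × ∅ = {} (∅)
  {30} × {b} = {(30,b)}
  {30} × {a, b} = {(30,a), (30,b)}
  {30, 31} × {b} = {(30,b), (31,b)}
  {29, 30, 31} × {b} = {(29,b), (30,b), (31,b)}
  {30, 31} × {a, b} = {(30,a), (30,b), (31,a), (31,b)}
  {29, 30, 31} × {a, b} = {(29,a), (29,b), (30,a), (30,b), (31,a), (31,b)}
These 7 distinct sets form the basis B.
Close under arbitrary unions to get τ_{X×Y}; counting gives |τ_{X×Y}| = 10.


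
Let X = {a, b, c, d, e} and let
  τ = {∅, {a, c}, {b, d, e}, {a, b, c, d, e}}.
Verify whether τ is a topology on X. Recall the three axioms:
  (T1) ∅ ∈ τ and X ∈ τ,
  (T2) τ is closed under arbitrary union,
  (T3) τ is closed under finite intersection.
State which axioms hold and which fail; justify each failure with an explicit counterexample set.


τ IS a topology on X.

Axiom (T1): ∅ ∈ τ? Yes; X ∈ τ? Yes.
Axiom (T2/T3): check pairwise unions and intersections of members of τ.
All pairwise intersections and unions checked — each lies in τ. Therefore τ satisfies (T1), (T2), (T3): it IS a topology on X.


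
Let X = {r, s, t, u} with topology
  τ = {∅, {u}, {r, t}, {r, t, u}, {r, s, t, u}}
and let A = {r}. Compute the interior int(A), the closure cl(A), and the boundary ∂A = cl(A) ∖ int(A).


int(A) = ∅, cl(A) = {r, s, t}, ∂A = {r, s, t}.

Closed sets in (X, τ) are complements of opens:
  closed(X, τ) = {∅, {s}, {s, u}, {r, s, t}, {r, s, t, u}}.
int(A) = ⋃ {U ∈ τ : U ⊆ A}. Opens contained in A: ∅.
Taking the union of these: int(A) = ∅.
cl(A) = ⋂ {C closed : A ⊆ C}. Closed sets containing A: {r, s, t}, {r, s, t, u}.
Intersecting these: cl(A) = {r, s, t}.
∂A = cl(A) ∖ int(A) = {r, s, t} ∖ ∅ = {r, s, t}.


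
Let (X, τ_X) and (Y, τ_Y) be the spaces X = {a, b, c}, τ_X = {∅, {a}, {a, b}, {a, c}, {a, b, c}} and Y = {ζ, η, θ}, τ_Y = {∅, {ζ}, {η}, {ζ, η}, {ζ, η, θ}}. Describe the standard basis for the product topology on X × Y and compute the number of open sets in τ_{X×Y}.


Basis B = {∅ × ∅, {a} × {ζ}, {a} × {η}, {a} × {ζ, η}, {a, b} × {ζ}, {a, c} × {ζ}, {a, b} × {η}, {a, c} × {η}, {a} × {ζ, η, θ}, {a, b, c} × {ζ}, {a, b, c} × {η}, {a, b} × {ζ, η}, {a, c} × {ζ, η}, {a, b} × {ζ, η, θ}, {a, c} × {ζ, η, θ}, {a, b, c} × {ζ, η}, {a, b, c} × {ζ, η, θ}}; |τ_{X×Y}| = 50.

Enumerate products U × V with U ∈ τ_X, V ∈ τ_Y (deduplicated):
  ∅ × ∅ = {} (∅)
  {a} × {ζ} = {(a,ζ)}
  {a} × {η} = {(a,η)}
  {a} × {ζ, η} = {(a,ζ), (a,η)}
  {a, b} × {ζ} = {(a,ζ), (b,ζ)}
  {a, c} × {ζ} = {(a,ζ), (c,ζ)}
  {a, b} × {η} = {(a,η), (b,η)}
  {a, c} × {η} = {(a,η), (c,η)}
  {a} × {ζ, η, θ} = {(a,ζ), (a,η), (a,θ)}
  {a, b, c} × {ζ} = {(a,ζ), (b,ζ), (c,ζ)}
  {a, b, c} × {η} = {(a,η), (b,η), (c,η)}
  {a, b} × {ζ, η} = {(a,ζ), (a,η), (b,ζ), (b,η)}
  {a, c} × {ζ, η} = {(a,ζ), (a,η), (c,ζ), (c,η)}
  {a, b} × {ζ, η, θ} = {(a,ζ), (a,η), (a,θ), (b,ζ), (b,η), (b,θ)}
  {a, c} × {ζ, η, θ} = {(a,ζ), (a,η), (a,θ), (c,ζ), (c,η), (c,θ)}
  {a, b, c} × {ζ, η} = {(a,ζ), (a,η), (b,ζ), (b,η), (c,ζ), (c,η)}
  {a, b, c} × {ζ, η, θ} = {(a,ζ), (a,η), (a,θ), (b,ζ), (b,η), (b,θ), (c,ζ), (c,η), (c,θ)}
These 17 distinct sets form the basis B.
Close under arbitrary unions to get τ_{X×Y}; counting gives |τ_{X×Y}| = 50.


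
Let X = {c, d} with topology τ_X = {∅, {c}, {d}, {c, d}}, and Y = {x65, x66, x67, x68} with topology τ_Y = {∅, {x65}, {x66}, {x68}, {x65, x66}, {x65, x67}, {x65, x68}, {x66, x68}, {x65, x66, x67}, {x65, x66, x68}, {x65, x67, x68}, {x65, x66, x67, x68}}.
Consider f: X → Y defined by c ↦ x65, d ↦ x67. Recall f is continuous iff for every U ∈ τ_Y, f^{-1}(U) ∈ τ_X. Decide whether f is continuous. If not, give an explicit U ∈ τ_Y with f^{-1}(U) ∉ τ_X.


f IS continuous.

Compute f^{-1}(U) for each U ∈ τ_Y:
  U = ∅: f^{-1}(U) = ∅ ∈ τ_X ✓.
  U = {x65}: f^{-1}(U) = {c} ∈ τ_X ✓.
  U = {x66}: f^{-1}(U) = ∅ ∈ τ_X ✓.
  U = {x68}: f^{-1}(U) = ∅ ∈ τ_X ✓.
  U = {x65, x66}: f^{-1}(U) = {c} ∈ τ_X ✓.
  U = {x65, x67}: f^{-1}(U) = {c, d} ∈ τ_X ✓.
  U = {x65, x68}: f^{-1}(U) = {c} ∈ τ_X ✓.
  U = {x66, x68}: f^{-1}(U) = ∅ ∈ τ_X ✓.
  U = {x65, x66, x67}: f^{-1}(U) = {c, d} ∈ τ_X ✓.
  U = {x65, x66, x68}: f^{-1}(U) = {c} ∈ τ_X ✓.
  U = {x65, x67, x68}: f^{-1}(U) = {c, d} ∈ τ_X ✓.
  U = {x65, x66, x67, x68}: f^{-1}(U) = {c, d} ∈ τ_X ✓.
Every preimage lies in τ_X, so f IS continuous.


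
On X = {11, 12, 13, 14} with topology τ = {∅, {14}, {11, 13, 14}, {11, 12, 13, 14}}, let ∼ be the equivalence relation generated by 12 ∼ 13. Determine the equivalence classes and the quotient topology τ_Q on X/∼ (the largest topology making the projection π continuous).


X/∼ = {[11], [12=13], [14]}; |τ_Q| = 3.

Equivalence classes: [11], [12=13], [14].
Quotient map π: X → X/∼ sends 11 ↦ [11], 12 ↦ [12=13], 13 ↦ [12=13], 14 ↦ [14].
For each subset V ⊆ X/∼, compute π^{-1}(V) ⊆ X and check whether π^{-1}(V) ∈ τ. V is open in τ_Q iff π^{-1}(V) ∈ τ.
  V = {}: π^{-1}(V) = ∅ ∈ τ ✓.
  V = {[11]}: π^{-1}(V) = {11} ∉ τ ✗.
  V = {[12=13]}: π^{-1}(V) = {12, 13} ∉ τ ✗.
  V = {[11], [12=13]}: π^{-1}(V) = {11, 12, 13} ∉ τ ✗.
  V = {[14]}: π^{-1}(V) = {14} ∈ τ ✓.
  V = {[11], [14]}: π^{-1}(V) = {11, 14} ∉ τ ✗.
  V = {[12=13], [14]}: π^{-1}(V) = {12, 13, 14} ∉ τ ✗.
  V = {[11], [12=13], [14]}: π^{-1}(V) = {11, 12, 13, 14} ∈ τ ✓.
Open sets in the quotient: τ_Q = {{}, {[14]}, {[11], [12=13], [14]}} (3 elements).


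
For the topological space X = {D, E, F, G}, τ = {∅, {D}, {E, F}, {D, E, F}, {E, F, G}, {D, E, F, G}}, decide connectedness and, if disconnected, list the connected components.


(X, τ) is disconnected; components = [{D}, {E, F, G}].

Find clopen sets (U ∈ τ with X ∖ U ∈ τ):
  U = ∅, X ∖ U = {D, E, F, G} — both open, so U is clopen.
  U = {D}, X ∖ U = {E, F, G} — both open, so U is clopen.
  U = {E, F, G}, X ∖ U = {D} — both open, so U is clopen.
  U = {D, E, F, G}, X ∖ U = ∅ — both open, so U is clopen.
Nontrivial clopen(s) exist: e.g. {D}. So (X, τ) is disconnected.
Compute connected components by grouping points that agree on all clopens:
  component: {D}
  component: {E, F, G}


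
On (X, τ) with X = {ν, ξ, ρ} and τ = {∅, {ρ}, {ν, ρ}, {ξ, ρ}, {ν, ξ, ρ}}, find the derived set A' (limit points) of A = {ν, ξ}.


A' = ∅

For each x ∈ X, list the open sets U ∈ τ with x ∈ U, then check whether U ∩ (A ∖ {x}) ≠ ∅ for every such U.
  x = ν: open {ν, ρ} ∋ x has {ν, ρ} ∩ (A ∖ {ν}) = ∅, so x is NOT a limit point.
  x = ξ: open {ξ, ρ} ∋ x has {ξ, ρ} ∩ (A ∖ {ξ}) = ∅, so x is NOT a limit point.
  x = ρ: open {ρ} ∋ x has {ρ} ∩ (A ∖ {ρ}) = ∅, so x is NOT a limit point.
Collecting: A' = ∅.


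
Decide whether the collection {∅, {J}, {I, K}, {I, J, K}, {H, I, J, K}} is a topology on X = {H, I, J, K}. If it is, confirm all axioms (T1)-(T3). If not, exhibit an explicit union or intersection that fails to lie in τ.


τ IS a topology on X.

Axiom (T1): ∅ ∈ τ? Yes; X ∈ τ? Yes.
Axiom (T2/T3): check pairwise unions and intersections of members of τ.
All pairwise intersections and unions checked — each lies in τ. Therefore τ satisfies (T1), (T2), (T3): it IS a topology on X.


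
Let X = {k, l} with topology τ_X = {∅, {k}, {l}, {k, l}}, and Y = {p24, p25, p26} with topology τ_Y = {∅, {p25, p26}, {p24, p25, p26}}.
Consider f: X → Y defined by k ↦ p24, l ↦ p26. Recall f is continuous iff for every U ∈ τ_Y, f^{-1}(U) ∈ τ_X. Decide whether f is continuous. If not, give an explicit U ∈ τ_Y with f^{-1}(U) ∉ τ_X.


f IS continuous.

Compute f^{-1}(U) for each U ∈ τ_Y:
  U = ∅: f^{-1}(U) = ∅ ∈ τ_X ✓.
  U = {p25, p26}: f^{-1}(U) = {l} ∈ τ_X ✓.
  U = {p24, p25, p26}: f^{-1}(U) = {k, l} ∈ τ_X ✓.
Every preimage lies in τ_X, so f IS continuous.


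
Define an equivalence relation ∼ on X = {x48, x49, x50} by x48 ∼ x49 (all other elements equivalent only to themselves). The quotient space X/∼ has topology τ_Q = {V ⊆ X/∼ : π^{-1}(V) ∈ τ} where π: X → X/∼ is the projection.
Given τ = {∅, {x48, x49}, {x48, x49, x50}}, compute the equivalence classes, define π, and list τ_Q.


X/∼ = {[x48=x49], [x50]}; |τ_Q| = 3.

Equivalence classes: [x48=x49], [x50].
Quotient map π: X → X/∼ sends x48 ↦ [x48=x49], x49 ↦ [x48=x49], x50 ↦ [x50].
For each subset V ⊆ X/∼, compute π^{-1}(V) ⊆ X and check whether π^{-1}(V) ∈ τ. V is open in τ_Q iff π^{-1}(V) ∈ τ.
  V = {}: π^{-1}(V) = ∅ ∈ τ ✓.
  V = {[x48=x49]}: π^{-1}(V) = {x48, x49} ∈ τ ✓.
  V = {[x50]}: π^{-1}(V) = {x50} ∉ τ ✗.
  V = {[x48=x49], [x50]}: π^{-1}(V) = {x48, x49, x50} ∈ τ ✓.
Open sets in the quotient: τ_Q = {{}, {[x48=x49]}, {[x48=x49], [x50]}} (3 elements).


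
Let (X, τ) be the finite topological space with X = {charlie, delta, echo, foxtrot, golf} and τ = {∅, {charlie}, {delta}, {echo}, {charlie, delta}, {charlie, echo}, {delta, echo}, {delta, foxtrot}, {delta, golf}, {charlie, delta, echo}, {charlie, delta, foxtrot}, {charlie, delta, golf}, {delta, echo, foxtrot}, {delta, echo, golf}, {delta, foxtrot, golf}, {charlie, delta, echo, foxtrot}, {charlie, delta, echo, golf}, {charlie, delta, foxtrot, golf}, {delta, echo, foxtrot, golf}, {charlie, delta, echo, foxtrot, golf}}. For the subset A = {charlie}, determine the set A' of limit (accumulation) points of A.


A' = ∅

For each x ∈ X, list the open sets U ∈ τ with x ∈ U, then check whether U ∩ (A ∖ {x}) ≠ ∅ for every such U.
  x = charlie: open {charlie} ∋ x has {charlie} ∩ (A ∖ {charlie}) = ∅, so x is NOT a limit point.
  x = delta: open {delta} ∋ x has {delta} ∩ (A ∖ {delta}) = ∅, so x is NOT a limit point.
  x = echo: open {echo} ∋ x has {echo} ∩ (A ∖ {echo}) = ∅, so x is NOT a limit point.
  x = foxtrot: open {delta, foxtrot} ∋ x has {delta, foxtrot} ∩ (A ∖ {foxtrot}) = ∅, so x is NOT a limit point.
  x = golf: open {delta, golf} ∋ x has {delta, golf} ∩ (A ∖ {golf}) = ∅, so x is NOT a limit point.
Collecting: A' = ∅.


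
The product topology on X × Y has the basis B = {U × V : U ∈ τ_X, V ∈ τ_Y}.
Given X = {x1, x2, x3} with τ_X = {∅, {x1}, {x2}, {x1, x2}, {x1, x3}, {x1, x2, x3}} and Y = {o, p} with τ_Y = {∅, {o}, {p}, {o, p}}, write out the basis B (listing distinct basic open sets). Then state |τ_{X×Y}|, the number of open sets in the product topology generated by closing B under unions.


Basis B = {∅ × ∅, {x1} × {o}, {x1} × {p}, {x2} × {o}, {x2} × {p}, {x1} × {o, p}, {x1, x2} × {o}, {x1, x3} × {o}, {x1, x2} × {p}, {x1, x3} × {p}, {x2} × {o, p}, {x1, x2, x3} × {o}, {x1, x2, x3} × {p}, {x1, x2} × {o, p}, {x1, x3} × {o, p}, {x1, x2, x3} × {o, p}}; |τ_{X×Y}| = 36.

Enumerate products U × V with U ∈ τ_X, V ∈ τ_Y (deduplicated):
  ∅ × ∅ = {} (∅)
  {x1} × {o} = {(x1,o)}
  {x1} × {p} = {(x1,p)}
  {x2} × {o} = {(x2,o)}
  {x2} × {p} = {(x2,p)}
  {x1} × {o, p} = {(x1,o), (x1,p)}
  {x1, x2} × {o} = {(x1,o), (x2,o)}
  {x1, x3} × {o} = {(x1,o), (x3,o)}
  {x1, x2} × {p} = {(x1,p), (x2,p)}
  {x1, x3} × {p} = {(x1,p), (x3,p)}
  {x2} × {o, p} = {(x2,o), (x2,p)}
  {x1, x2, x3} × {o} = {(x1,o), (x2,o), (x3,o)}
  {x1, x2, x3} × {p} = {(x1,p), (x2,p), (x3,p)}
  {x1, x2} × {o, p} = {(x1,o), (x1,p), (x2,o), (x2,p)}
  {x1, x3} × {o, p} = {(x1,o), (x1,p), (x3,o), (x3,p)}
  {x1, x2, x3} × {o, p} = {(x1,o), (x1,p), (x2,o), (x2,p), (x3,o), (x3,p)}
These 16 distinct sets form the basis B.
Close under arbitrary unions to get τ_{X×Y}; counting gives |τ_{X×Y}| = 36.


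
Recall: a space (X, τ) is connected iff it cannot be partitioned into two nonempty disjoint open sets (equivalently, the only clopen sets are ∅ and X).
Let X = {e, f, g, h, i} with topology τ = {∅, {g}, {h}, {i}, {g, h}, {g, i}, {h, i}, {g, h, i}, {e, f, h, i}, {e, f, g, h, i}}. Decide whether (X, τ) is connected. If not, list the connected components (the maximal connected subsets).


(X, τ) is disconnected; components = [{g}, {e, f, h, i}].

Find clopen sets (U ∈ τ with X ∖ U ∈ τ):
  U = ∅, X ∖ U = {e, f, g, h, i} — both open, so U is clopen.
  U = {g}, X ∖ U = {e, f, h, i} — both open, so U is clopen.
  U = {e, f, h, i}, X ∖ U = {g} — both open, so U is clopen.
  U = {e, f, g, h, i}, X ∖ U = ∅ — both open, so U is clopen.
Nontrivial clopen(s) exist: e.g. {e, f, h, i}. So (X, τ) is disconnected.
Compute connected components by grouping points that agree on all clopens:
  component: {g}
  component: {e, f, h, i}


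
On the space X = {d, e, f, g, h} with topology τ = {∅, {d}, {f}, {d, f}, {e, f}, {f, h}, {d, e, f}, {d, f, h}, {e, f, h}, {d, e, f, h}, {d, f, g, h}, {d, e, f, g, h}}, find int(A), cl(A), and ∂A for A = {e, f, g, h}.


int(A) = {e, f, h}, cl(A) = {e, f, g, h}, ∂A = {g}.

Closed sets in (X, τ) are complements of opens:
  closed(X, τ) = {∅, {e}, {g}, {d, g}, {e, g}, {g, h}, {d, e, g}, {d, g, h}, {e, g, h}, {d, e, g, h}, {e, f, g, h}, {d, e, f, g, h}}.
int(A) = ⋃ {U ∈ τ : U ⊆ A}. Opens contained in A: ∅, {f}, {e, f}, {f, h}, {e, f, h}.
Taking the union of these: int(A) = {e, f, h}.
cl(A) = ⋂ {C closed : A ⊆ C}. Closed sets containing A: {e, f, g, h}, {d, e, f, g, h}.
Intersecting these: cl(A) = {e, f, g, h}.
∂A = cl(A) ∖ int(A) = {e, f, g, h} ∖ {e, f, h} = {g}.


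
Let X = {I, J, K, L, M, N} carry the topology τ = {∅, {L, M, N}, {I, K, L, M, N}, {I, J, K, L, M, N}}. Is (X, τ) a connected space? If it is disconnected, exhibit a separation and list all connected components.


(X, τ) is connected.

Find clopen sets (U ∈ τ with X ∖ U ∈ τ):
  U = ∅, X ∖ U = {I, J, K, L, M, N} — both open, so U is clopen.
  U = {I, J, K, L, M, N}, X ∖ U = ∅ — both open, so U is clopen.
Only trivial clopens (∅ and X) exist, so (X, τ) is connected.
Compute connected components by grouping points that agree on all clopens:
  component: {I, J, K, L, M, N}


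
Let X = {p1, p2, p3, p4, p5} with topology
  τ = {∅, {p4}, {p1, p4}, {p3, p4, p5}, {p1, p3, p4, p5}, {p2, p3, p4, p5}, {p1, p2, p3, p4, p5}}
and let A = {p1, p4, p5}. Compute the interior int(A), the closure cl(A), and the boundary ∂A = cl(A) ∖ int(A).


int(A) = {p1, p4}, cl(A) = {p1, p2, p3, p4, p5}, ∂A = {p2, p3, p5}.

Closed sets in (X, τ) are complements of opens:
  closed(X, τ) = {∅, {p1}, {p2}, {p1, p2}, {p2, p3, p5}, {p1, p2, p3, p5}, {p1, p2, p3, p4, p5}}.
int(A) = ⋃ {U ∈ τ : U ⊆ A}. Opens contained in A: ∅, {p4}, {p1, p4}.
Taking the union of these: int(A) = {p1, p4}.
cl(A) = ⋂ {C closed : A ⊆ C}. Closed sets containing A: {p1, p2, p3, p4, p5}.
Intersecting these: cl(A) = {p1, p2, p3, p4, p5}.
∂A = cl(A) ∖ int(A) = {p1, p2, p3, p4, p5} ∖ {p1, p4} = {p2, p3, p5}.
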